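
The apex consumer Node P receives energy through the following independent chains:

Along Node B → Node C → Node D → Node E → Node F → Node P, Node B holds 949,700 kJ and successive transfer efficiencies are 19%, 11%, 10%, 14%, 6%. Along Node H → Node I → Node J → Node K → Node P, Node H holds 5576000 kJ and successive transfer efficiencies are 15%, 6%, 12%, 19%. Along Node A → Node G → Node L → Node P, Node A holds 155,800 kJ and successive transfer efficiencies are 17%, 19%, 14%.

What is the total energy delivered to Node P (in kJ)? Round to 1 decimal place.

1865.4 kJ

Via Node B: 949700 × 0.19 × 0.11 × 0.1 × 0.14 × 0.06 = 16.6729332 kJ
Via Node H: 5576000 × 0.15 × 0.06 × 0.12 × 0.19 = 1144.1952 kJ
Via Node A: 155800 × 0.17 × 0.19 × 0.14 = 704.5276 kJ
Total at Node P: 16.6729332 + 1144.1952 + 704.5276 = 1865.3957332 kJ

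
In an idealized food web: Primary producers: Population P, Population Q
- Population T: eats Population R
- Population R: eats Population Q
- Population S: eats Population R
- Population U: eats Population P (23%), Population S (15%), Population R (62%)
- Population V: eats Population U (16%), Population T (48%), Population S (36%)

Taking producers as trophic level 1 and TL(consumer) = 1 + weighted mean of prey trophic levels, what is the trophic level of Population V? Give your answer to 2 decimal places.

Population R: 1 + 1 = 2
Population S: 1 + 2 = 3
Population T: 1 + 2 = 3
Population U: 1 + (0.23×1 + 0.15×3 + 0.62×2) = 2.92
Population V: 1 + (0.16×2.92 + 0.48×3 + 0.36×3) = 3.9872

3.99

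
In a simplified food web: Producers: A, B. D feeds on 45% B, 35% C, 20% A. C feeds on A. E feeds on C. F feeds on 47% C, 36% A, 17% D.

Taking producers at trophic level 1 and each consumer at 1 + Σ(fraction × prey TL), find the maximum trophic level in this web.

C: 1 + 1 = 2
D: 1 + (0.45×1 + 0.35×2 + 0.2×1) = 2.35
E: 1 + 2 = 3
F: 1 + (0.47×2 + 0.36×1 + 0.17×2.35) = 2.6995

3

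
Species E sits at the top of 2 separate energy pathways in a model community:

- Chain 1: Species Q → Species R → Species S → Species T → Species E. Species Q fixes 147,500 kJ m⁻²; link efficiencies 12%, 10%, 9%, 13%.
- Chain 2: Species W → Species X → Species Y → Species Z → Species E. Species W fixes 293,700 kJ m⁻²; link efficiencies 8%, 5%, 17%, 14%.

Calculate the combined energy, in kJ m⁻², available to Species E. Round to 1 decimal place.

Chain 1: 147500 × 0.12 × 0.1 × 0.09 × 0.13 = 20.709 kJ m⁻²
Chain 2: 293700 × 0.08 × 0.05 × 0.17 × 0.14 = 27.96024 kJ m⁻²
Total at Species E: 20.709 + 27.96024 = 48.66924 kJ m⁻²

48.7 kJ m⁻²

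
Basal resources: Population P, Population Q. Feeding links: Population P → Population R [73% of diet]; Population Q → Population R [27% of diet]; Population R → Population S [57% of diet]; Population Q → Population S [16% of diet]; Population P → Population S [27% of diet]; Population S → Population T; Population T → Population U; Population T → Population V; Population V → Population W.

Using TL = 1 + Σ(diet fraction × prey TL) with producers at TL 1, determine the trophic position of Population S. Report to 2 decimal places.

Population R: 1 + (0.73×1 + 0.27×1) = 2
Population S: 1 + (0.57×2 + 0.16×1 + 0.27×1) = 2.57
Population T: 1 + 2.57 = 3.57
Population U: 1 + 3.57 = 4.57
Population V: 1 + 3.57 = 4.57
Population W: 1 + 4.57 = 5.57

2.57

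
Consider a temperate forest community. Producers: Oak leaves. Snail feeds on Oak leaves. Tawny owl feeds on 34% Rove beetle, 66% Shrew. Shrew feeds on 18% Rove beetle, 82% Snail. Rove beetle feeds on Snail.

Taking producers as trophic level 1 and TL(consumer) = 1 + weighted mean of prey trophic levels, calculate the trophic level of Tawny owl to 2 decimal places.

Snail: 1 + 1 = 2
Rove beetle: 1 + 2 = 3
Shrew: 1 + (0.18×3 + 0.82×2) = 3.18
Tawny owl: 1 + (0.34×3 + 0.66×3.18) = 4.1188

4.12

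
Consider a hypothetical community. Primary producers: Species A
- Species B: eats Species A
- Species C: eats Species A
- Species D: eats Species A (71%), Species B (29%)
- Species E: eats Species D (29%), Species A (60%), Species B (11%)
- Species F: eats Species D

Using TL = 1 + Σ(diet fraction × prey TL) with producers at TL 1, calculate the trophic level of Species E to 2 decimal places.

Species B: 1 + 1 = 2
Species C: 1 + 1 = 2
Species D: 1 + (0.71×1 + 0.29×2) = 2.29
Species E: 1 + (0.29×2.29 + 0.6×1 + 0.11×2) = 2.4841
Species F: 1 + 2.29 = 3.29

2.48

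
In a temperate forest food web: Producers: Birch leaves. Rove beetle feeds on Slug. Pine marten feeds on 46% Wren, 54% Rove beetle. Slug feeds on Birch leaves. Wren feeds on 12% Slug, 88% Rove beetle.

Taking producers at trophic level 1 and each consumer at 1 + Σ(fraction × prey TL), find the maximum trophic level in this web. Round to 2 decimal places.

Slug: 1 + 1 = 2
Rove beetle: 1 + 2 = 3
Wren: 1 + (0.12×2 + 0.88×3) = 3.88
Pine marten: 1 + (0.46×3.88 + 0.54×3) = 4.4048

4.40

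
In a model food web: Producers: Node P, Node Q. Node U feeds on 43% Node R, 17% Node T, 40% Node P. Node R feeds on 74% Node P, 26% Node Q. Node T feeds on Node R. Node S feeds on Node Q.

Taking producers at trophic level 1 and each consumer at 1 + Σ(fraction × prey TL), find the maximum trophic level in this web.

Node R: 1 + (0.74×1 + 0.26×1) = 2
Node S: 1 + 1 = 2
Node T: 1 + 2 = 3
Node U: 1 + (0.43×2 + 0.17×3 + 0.4×1) = 2.77

3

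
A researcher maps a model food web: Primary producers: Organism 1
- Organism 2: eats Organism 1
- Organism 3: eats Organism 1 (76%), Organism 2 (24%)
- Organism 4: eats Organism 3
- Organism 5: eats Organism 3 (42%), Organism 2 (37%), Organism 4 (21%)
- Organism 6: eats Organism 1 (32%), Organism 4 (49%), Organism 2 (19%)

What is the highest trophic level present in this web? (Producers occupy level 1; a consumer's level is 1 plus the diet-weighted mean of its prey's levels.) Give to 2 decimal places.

Organism 2: 1 + 1 = 2
Organism 3: 1 + (0.76×1 + 0.24×2) = 2.24
Organism 4: 1 + 2.24 = 3.24
Organism 5: 1 + (0.42×2.24 + 0.37×2 + 0.21×3.24) = 3.3612
Organism 6: 1 + (0.32×1 + 0.49×3.24 + 0.19×2) = 3.2876

3.36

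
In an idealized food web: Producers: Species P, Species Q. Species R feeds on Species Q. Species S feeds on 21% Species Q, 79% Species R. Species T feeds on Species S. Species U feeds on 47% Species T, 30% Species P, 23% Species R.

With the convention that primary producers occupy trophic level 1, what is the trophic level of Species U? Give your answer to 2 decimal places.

3.54

Species R: 1 + 1 = 2
Species S: 1 + (0.21×1 + 0.79×2) = 2.79
Species T: 1 + 2.79 = 3.79
Species U: 1 + (0.47×3.79 + 0.3×1 + 0.23×2) = 3.5413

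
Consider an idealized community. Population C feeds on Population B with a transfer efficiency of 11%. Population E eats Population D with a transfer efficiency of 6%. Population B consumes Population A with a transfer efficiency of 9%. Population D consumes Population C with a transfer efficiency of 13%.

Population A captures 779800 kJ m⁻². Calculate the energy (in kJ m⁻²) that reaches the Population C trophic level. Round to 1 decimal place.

Population B: 779800 × 0.09 = 70182 kJ m⁻²
Population C: 70182 × 0.11 = 7720.02 kJ m⁻²

7720.0 kJ m⁻²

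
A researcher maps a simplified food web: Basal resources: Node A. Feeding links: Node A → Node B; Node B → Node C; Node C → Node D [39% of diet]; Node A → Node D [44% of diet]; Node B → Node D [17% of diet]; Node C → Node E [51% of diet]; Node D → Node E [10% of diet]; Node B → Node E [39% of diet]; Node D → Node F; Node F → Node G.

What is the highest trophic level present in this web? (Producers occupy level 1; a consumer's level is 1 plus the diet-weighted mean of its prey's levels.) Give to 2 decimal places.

Node B: 1 + 1 = 2
Node C: 1 + 2 = 3
Node D: 1 + (0.39×3 + 0.44×1 + 0.17×2) = 2.95
Node E: 1 + (0.51×3 + 0.1×2.95 + 0.39×2) = 3.605
Node F: 1 + 2.95 = 3.95
Node G: 1 + 3.95 = 4.95

4.95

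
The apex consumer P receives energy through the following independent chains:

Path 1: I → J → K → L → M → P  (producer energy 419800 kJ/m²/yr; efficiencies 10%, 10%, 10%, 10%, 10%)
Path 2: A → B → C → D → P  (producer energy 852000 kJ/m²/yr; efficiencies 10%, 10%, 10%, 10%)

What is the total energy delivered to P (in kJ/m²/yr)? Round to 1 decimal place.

89.4 kJ/m²/yr

Path 1: 419800 × 0.1 × 0.1 × 0.1 × 0.1 × 0.1 = 4.198 kJ/m²/yr
Path 2: 852000 × 0.1 × 0.1 × 0.1 × 0.1 = 85.2 kJ/m²/yr
Total at P: 4.198 + 85.2 = 89.398 kJ/m²/yr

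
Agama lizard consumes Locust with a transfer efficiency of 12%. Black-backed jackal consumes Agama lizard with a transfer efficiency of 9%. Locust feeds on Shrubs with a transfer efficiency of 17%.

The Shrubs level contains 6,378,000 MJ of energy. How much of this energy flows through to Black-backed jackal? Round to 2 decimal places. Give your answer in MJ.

Locust: 6378000 × 0.17 = 1084260 MJ
Agama lizard: 1084260 × 0.12 = 130111.2 MJ
Black-backed jackal: 130111.2 × 0.09 = 11710.008 MJ

11710.01 MJ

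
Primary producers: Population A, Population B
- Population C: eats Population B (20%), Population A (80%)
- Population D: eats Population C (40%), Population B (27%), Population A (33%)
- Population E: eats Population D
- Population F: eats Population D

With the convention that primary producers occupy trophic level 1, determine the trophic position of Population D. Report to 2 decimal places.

2.40

Population C: 1 + (0.2×1 + 0.8×1) = 2
Population D: 1 + (0.4×2 + 0.27×1 + 0.33×1) = 2.4
Population E: 1 + 2.4 = 3.4
Population F: 1 + 2.4 = 3.4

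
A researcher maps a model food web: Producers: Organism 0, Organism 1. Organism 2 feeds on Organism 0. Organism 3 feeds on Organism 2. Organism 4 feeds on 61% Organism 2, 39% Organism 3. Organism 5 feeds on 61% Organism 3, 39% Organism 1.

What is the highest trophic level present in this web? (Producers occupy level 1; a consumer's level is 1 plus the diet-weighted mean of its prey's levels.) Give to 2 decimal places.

3.39

Organism 2: 1 + 1 = 2
Organism 3: 1 + 2 = 3
Organism 4: 1 + (0.61×2 + 0.39×3) = 3.39
Organism 5: 1 + (0.61×3 + 0.39×1) = 3.22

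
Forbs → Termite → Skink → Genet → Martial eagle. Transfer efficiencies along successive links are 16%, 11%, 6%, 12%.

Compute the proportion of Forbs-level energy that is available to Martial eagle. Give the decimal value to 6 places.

Product of link efficiencies: 0.16 × 0.11 × 0.06 × 0.12 = 0.00012672

0.000127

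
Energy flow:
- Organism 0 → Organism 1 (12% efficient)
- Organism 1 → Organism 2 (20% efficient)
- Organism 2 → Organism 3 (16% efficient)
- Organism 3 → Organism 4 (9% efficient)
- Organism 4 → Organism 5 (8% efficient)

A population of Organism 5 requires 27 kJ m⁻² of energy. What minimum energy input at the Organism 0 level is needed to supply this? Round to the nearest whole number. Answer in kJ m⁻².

976563 kJ m⁻²

Cumulative transfer efficiency: 0.12 × 0.2 × 0.16 × 0.09 × 0.08 = 0.000027648
Organism 0 energy = 27 / 0.000027648 = 976563 kJ m⁻²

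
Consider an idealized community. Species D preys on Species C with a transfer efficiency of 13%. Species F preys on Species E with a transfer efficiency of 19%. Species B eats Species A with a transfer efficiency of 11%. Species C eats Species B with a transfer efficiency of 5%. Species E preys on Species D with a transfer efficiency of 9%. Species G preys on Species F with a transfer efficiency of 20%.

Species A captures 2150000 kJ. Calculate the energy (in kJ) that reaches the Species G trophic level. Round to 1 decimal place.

5.3 kJ

Species B: 2150000 × 0.11 = 236500 kJ
Species C: 236500 × 0.05 = 11825 kJ
Species D: 11825 × 0.13 = 1537.25 kJ
Species E: 1537.25 × 0.09 = 138.3525 kJ
Species F: 138.3525 × 0.19 = 26.286975 kJ
Species G: 26.286975 × 0.2 = 5.257395 kJ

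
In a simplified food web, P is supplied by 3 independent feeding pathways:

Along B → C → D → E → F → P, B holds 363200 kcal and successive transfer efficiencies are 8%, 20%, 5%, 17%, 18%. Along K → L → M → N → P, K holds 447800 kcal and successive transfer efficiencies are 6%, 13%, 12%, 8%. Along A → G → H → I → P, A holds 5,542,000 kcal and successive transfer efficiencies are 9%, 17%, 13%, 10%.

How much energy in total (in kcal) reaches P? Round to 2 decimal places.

Via B: 363200 × 0.08 × 0.2 × 0.05 × 0.17 × 0.18 = 8.891136 kcal
Via K: 447800 × 0.06 × 0.13 × 0.12 × 0.08 = 33.531264 kcal
Via A: 5542000 × 0.09 × 0.17 × 0.13 × 0.1 = 1102.3038 kcal
Total at P: 8.891136 + 33.531264 + 1102.3038 = 1144.7262 kcal

1144.73 kcal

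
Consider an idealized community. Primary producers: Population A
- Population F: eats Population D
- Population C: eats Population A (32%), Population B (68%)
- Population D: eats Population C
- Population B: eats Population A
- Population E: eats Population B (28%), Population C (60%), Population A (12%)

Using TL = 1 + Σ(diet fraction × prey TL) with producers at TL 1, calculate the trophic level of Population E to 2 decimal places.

3.29

Population B: 1 + 1 = 2
Population C: 1 + (0.32×1 + 0.68×2) = 2.68
Population D: 1 + 2.68 = 3.68
Population E: 1 + (0.28×2 + 0.6×2.68 + 0.12×1) = 3.288
Population F: 1 + 3.68 = 4.68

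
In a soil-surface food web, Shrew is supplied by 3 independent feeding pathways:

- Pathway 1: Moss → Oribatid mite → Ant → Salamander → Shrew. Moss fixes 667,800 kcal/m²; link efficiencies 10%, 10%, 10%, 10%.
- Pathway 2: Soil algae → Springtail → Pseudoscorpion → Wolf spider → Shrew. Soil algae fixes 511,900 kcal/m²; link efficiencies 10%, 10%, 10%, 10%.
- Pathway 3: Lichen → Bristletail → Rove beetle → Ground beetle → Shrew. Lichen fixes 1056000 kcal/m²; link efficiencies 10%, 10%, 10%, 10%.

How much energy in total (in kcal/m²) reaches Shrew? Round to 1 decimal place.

Pathway 1: 667800 × 0.1 × 0.1 × 0.1 × 0.1 = 66.78 kcal/m²
Pathway 2: 511900 × 0.1 × 0.1 × 0.1 × 0.1 = 51.19 kcal/m²
Pathway 3: 1056000 × 0.1 × 0.1 × 0.1 × 0.1 = 105.6 kcal/m²
Total at Shrew: 66.78 + 51.19 + 105.6 = 223.57 kcal/m²

223.6 kcal/m²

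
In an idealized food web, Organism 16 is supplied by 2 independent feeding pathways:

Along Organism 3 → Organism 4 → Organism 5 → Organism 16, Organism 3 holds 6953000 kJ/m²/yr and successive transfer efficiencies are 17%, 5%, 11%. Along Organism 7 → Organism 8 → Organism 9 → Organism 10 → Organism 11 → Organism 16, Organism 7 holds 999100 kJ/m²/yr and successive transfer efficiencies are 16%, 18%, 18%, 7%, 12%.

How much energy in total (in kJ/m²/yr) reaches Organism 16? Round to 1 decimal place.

Via Organism 3: 6953000 × 0.17 × 0.05 × 0.11 = 6501.055 kJ/m²/yr
Via Organism 7: 999100 × 0.16 × 0.18 × 0.18 × 0.07 × 0.12 = 43.50640896 kJ/m²/yr
Total at Organism 16: 6501.055 + 43.50640896 = 6544.56140896 kJ/m²/yr

6544.6 kJ/m²/yr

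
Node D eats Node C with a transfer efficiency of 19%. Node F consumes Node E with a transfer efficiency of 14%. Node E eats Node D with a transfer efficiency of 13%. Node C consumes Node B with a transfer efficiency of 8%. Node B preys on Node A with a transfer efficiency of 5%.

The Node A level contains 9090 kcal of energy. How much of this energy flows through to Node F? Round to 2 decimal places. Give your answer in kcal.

0.13 kcal

Node B: 9090 × 0.05 = 454.5 kcal
Node C: 454.5 × 0.08 = 36.36 kcal
Node D: 36.36 × 0.19 = 6.9084 kcal
Node E: 6.9084 × 0.13 = 0.898092 kcal
Node F: 0.898092 × 0.14 = 0.12573288 kcal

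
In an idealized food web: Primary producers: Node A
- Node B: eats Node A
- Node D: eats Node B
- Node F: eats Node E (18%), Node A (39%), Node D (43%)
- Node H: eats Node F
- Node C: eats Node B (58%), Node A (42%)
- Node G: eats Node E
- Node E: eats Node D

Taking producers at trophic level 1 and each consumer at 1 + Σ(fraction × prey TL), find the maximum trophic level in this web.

5

Node B: 1 + 1 = 2
Node C: 1 + (0.58×2 + 0.42×1) = 2.58
Node D: 1 + 2 = 3
Node E: 1 + 3 = 4
Node F: 1 + (0.18×4 + 0.39×1 + 0.43×3) = 3.4
Node G: 1 + 4 = 5
Node H: 1 + 3.4 = 4.4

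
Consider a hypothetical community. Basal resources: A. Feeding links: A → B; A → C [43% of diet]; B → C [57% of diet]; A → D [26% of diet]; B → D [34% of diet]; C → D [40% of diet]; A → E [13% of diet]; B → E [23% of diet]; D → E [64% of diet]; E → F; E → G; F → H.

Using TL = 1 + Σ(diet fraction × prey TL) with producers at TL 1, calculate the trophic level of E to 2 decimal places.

3.49

B: 1 + 1 = 2
C: 1 + (0.43×1 + 0.57×2) = 2.57
D: 1 + (0.26×1 + 0.34×2 + 0.4×2.57) = 2.968
E: 1 + (0.13×1 + 0.23×2 + 0.64×2.968) = 3.48952
F: 1 + 3.48952 = 4.48952
G: 1 + 3.48952 = 4.48952
H: 1 + 4.48952 = 5.48952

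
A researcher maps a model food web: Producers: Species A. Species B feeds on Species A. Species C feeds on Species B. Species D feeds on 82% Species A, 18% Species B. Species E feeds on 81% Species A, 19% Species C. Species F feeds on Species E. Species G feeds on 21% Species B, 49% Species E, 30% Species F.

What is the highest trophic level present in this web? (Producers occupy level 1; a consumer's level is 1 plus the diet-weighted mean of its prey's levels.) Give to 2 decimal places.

3.60

Species B: 1 + 1 = 2
Species C: 1 + 2 = 3
Species D: 1 + (0.82×1 + 0.18×2) = 2.18
Species E: 1 + (0.81×1 + 0.19×3) = 2.38
Species F: 1 + 2.38 = 3.38
Species G: 1 + (0.21×2 + 0.49×2.38 + 0.3×3.38) = 3.6002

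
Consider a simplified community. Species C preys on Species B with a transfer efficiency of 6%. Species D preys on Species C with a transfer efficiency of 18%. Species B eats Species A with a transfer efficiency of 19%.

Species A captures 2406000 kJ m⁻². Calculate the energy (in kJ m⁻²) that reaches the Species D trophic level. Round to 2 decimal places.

Species B: 2406000 × 0.19 = 457140 kJ m⁻²
Species C: 457140 × 0.06 = 27428.4 kJ m⁻²
Species D: 27428.4 × 0.18 = 4937.112 kJ m⁻²

4937.11 kJ m⁻²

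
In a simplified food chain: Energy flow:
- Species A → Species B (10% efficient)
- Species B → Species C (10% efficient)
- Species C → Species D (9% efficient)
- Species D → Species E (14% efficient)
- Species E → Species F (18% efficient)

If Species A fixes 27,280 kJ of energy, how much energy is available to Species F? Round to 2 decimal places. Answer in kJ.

Species B: 27280 × 0.1 = 2728 kJ
Species C: 2728 × 0.1 = 272.8 kJ
Species D: 272.8 × 0.09 = 24.552 kJ
Species E: 24.552 × 0.14 = 3.43728 kJ
Species F: 3.43728 × 0.18 = 0.6187104 kJ

0.62 kJ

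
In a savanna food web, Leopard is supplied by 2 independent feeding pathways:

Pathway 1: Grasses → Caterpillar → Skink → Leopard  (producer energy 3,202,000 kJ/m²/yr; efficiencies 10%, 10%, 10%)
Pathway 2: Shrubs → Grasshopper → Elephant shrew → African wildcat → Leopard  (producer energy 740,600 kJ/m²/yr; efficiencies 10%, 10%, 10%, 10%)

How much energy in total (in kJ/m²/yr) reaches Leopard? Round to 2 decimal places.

Pathway 1: 3202000 × 0.1 × 0.1 × 0.1 = 3202 kJ/m²/yr
Pathway 2: 740600 × 0.1 × 0.1 × 0.1 × 0.1 = 74.06 kJ/m²/yr
Total at Leopard: 3202 + 74.06 = 3276.06 kJ/m²/yr

3276.06 kJ/m²/yr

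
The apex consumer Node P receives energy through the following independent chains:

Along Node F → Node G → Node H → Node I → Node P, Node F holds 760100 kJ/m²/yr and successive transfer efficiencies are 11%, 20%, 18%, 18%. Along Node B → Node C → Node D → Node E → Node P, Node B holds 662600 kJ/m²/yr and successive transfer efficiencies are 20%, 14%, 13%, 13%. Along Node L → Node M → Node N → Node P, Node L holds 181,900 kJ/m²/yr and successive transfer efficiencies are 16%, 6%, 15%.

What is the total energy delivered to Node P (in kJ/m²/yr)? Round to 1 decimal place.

1117.3 kJ/m²/yr

Via Node F: 760100 × 0.11 × 0.2 × 0.18 × 0.18 = 541.79928 kJ/m²/yr
Via Node B: 662600 × 0.2 × 0.14 × 0.13 × 0.13 = 313.54232 kJ/m²/yr
Via Node L: 181900 × 0.16 × 0.06 × 0.15 = 261.936 kJ/m²/yr
Total at Node P: 541.79928 + 313.54232 + 261.936 = 1117.2776 kJ/m²/yr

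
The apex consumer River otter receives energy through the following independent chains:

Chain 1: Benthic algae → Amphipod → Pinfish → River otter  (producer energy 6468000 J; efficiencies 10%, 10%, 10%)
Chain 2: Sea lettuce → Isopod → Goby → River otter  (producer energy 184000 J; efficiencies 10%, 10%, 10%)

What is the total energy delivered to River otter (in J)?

6652 J

Chain 1: 6468000 × 0.1 × 0.1 × 0.1 = 6468 J
Chain 2: 184000 × 0.1 × 0.1 × 0.1 = 184 J
Total at River otter: 6468 + 184 = 6652 J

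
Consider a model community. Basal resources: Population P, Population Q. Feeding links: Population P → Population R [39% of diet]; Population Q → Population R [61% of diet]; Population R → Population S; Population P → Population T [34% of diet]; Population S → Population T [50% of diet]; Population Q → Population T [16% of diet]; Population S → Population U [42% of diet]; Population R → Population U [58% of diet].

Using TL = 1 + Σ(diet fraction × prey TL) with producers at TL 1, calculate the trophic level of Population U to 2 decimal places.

3.42

Population R: 1 + (0.39×1 + 0.61×1) = 2
Population S: 1 + 2 = 3
Population T: 1 + (0.34×1 + 0.5×3 + 0.16×1) = 3
Population U: 1 + (0.42×3 + 0.58×2) = 3.42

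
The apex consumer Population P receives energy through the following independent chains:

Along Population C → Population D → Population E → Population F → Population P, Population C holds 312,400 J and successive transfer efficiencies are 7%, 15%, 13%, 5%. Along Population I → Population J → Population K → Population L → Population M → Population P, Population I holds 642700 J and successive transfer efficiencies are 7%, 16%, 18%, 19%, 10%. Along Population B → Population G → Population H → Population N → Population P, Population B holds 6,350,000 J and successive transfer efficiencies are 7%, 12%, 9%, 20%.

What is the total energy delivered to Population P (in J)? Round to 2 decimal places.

1006.06 J

Via Population C: 312400 × 0.07 × 0.15 × 0.13 × 0.05 = 21.3213 J
Via Population I: 642700 × 0.07 × 0.16 × 0.18 × 0.19 × 0.1 = 24.6179808 J
Via Population B: 6350000 × 0.07 × 0.12 × 0.09 × 0.2 = 960.12 J
Total at Population P: 21.3213 + 24.6179808 + 960.12 = 1006.0592808 J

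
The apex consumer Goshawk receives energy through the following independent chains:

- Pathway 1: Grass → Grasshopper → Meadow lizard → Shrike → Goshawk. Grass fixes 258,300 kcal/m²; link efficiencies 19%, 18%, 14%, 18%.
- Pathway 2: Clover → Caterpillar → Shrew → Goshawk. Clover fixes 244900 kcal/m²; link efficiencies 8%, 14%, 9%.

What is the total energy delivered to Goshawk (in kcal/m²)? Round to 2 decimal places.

469.47 kcal/m²

Pathway 1: 258300 × 0.19 × 0.18 × 0.14 × 0.18 = 222.613272 kcal/m²
Pathway 2: 244900 × 0.08 × 0.14 × 0.09 = 246.8592 kcal/m²
Total at Goshawk: 222.613272 + 246.8592 = 469.472472 kcal/m²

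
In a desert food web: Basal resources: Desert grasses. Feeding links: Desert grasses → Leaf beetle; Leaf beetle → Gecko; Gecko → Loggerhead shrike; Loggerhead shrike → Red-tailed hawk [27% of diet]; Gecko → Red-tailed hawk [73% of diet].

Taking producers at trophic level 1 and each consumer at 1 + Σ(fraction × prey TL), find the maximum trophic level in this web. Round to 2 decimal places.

4.27

Leaf beetle: 1 + 1 = 2
Gecko: 1 + 2 = 3
Loggerhead shrike: 1 + 3 = 4
Red-tailed hawk: 1 + (0.27×4 + 0.73×3) = 4.27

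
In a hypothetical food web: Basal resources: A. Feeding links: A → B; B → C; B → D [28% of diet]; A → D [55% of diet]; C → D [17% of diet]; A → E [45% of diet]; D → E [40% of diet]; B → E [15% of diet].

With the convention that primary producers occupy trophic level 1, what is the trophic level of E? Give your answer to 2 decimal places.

2.80

B: 1 + 1 = 2
C: 1 + 2 = 3
D: 1 + (0.28×2 + 0.55×1 + 0.17×3) = 2.62
E: 1 + (0.45×1 + 0.4×2.62 + 0.15×2) = 2.798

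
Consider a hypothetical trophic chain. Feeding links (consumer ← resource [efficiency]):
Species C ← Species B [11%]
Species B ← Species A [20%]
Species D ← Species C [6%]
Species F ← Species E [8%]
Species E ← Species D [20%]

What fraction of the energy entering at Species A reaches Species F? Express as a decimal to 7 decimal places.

Product of link efficiencies: 0.2 × 0.11 × 0.06 × 0.2 × 0.08 = 0.00002112

0.0000211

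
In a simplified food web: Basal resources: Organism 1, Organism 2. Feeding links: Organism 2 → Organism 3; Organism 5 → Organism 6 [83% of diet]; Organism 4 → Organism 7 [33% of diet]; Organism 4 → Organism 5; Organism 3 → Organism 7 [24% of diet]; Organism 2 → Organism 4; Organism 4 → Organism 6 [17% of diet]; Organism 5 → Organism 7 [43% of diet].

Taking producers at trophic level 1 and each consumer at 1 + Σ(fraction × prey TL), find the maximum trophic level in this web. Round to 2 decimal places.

Organism 3: 1 + 1 = 2
Organism 4: 1 + 1 = 2
Organism 5: 1 + 2 = 3
Organism 6: 1 + (0.83×3 + 0.17×2) = 3.83
Organism 7: 1 + (0.43×3 + 0.33×2 + 0.24×2) = 3.43

3.83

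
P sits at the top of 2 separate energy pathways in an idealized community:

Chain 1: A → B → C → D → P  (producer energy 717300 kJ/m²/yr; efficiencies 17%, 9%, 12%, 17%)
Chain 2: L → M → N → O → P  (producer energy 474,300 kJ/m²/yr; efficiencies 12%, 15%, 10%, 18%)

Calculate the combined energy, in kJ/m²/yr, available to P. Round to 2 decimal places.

Chain 1: 717300 × 0.17 × 0.09 × 0.12 × 0.17 = 223.883676 kJ/m²/yr
Chain 2: 474300 × 0.12 × 0.15 × 0.1 × 0.18 = 153.6732 kJ/m²/yr
Total at P: 223.883676 + 153.6732 = 377.556876 kJ/m²/yr

377.56 kJ/m²/yr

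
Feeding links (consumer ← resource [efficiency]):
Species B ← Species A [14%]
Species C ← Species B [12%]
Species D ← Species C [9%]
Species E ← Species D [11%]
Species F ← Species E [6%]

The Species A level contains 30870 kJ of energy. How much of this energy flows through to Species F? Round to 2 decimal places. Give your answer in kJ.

0.31 kJ

Species B: 30870 × 0.14 = 4321.8 kJ
Species C: 4321.8 × 0.12 = 518.616 kJ
Species D: 518.616 × 0.09 = 46.67544 kJ
Species E: 46.67544 × 0.11 = 5.1342984 kJ
Species F: 5.1342984 × 0.06 = 0.308057904 kJ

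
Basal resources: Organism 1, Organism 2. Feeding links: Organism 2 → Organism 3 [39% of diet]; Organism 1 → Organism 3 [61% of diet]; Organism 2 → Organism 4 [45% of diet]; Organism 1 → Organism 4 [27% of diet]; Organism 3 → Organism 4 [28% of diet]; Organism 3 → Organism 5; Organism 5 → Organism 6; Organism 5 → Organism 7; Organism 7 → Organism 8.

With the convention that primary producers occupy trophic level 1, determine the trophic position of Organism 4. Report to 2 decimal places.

2.28

Organism 3: 1 + (0.39×1 + 0.61×1) = 2
Organism 4: 1 + (0.45×1 + 0.27×1 + 0.28×2) = 2.28
Organism 5: 1 + 2 = 3
Organism 6: 1 + 3 = 4
Organism 7: 1 + 3 = 4
Organism 8: 1 + 4 = 5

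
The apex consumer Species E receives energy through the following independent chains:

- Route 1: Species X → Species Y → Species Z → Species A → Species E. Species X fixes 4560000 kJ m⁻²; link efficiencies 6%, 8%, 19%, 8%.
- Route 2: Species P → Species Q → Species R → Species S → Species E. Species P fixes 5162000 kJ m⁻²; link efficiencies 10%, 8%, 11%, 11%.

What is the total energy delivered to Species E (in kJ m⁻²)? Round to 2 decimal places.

832.38 kJ m⁻²

Route 1: 4560000 × 0.06 × 0.08 × 0.19 × 0.08 = 332.6976 kJ m⁻²
Route 2: 5162000 × 0.1 × 0.08 × 0.11 × 0.11 = 499.6816 kJ m⁻²
Total at Species E: 332.6976 + 499.6816 = 832.3792 kJ m⁻²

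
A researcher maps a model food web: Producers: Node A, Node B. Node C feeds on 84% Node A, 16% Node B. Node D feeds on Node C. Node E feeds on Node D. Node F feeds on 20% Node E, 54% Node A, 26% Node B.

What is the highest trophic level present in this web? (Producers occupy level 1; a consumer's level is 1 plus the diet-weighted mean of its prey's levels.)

Node C: 1 + (0.84×1 + 0.16×1) = 2
Node D: 1 + 2 = 3
Node E: 1 + 3 = 4
Node F: 1 + (0.2×4 + 0.54×1 + 0.26×1) = 2.6

4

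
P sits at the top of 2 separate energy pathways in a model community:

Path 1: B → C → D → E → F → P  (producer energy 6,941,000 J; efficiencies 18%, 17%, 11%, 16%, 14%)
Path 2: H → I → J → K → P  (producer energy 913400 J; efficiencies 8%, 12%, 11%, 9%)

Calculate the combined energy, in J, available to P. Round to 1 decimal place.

610.1 J

Path 1: 6941000 × 0.18 × 0.17 × 0.11 × 0.16 × 0.14 = 523.3402944 J
Path 2: 913400 × 0.08 × 0.12 × 0.11 × 0.09 = 86.809536 J
Total at P: 523.3402944 + 86.809536 = 610.1498304 J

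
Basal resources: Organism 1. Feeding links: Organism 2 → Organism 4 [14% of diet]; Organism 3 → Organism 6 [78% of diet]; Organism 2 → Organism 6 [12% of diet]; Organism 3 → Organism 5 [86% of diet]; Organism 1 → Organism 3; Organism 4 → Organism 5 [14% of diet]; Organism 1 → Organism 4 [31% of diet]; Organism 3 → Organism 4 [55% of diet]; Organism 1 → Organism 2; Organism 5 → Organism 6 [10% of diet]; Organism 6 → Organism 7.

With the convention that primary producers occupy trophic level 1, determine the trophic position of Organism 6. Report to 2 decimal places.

3.11

Organism 2: 1 + 1 = 2
Organism 3: 1 + 1 = 2
Organism 4: 1 + (0.31×1 + 0.14×2 + 0.55×2) = 2.69
Organism 5: 1 + (0.14×2.69 + 0.86×2) = 3.0966
Organism 6: 1 + (0.12×2 + 0.1×3.0966 + 0.78×2) = 3.10966
Organism 7: 1 + 3.10966 = 4.10966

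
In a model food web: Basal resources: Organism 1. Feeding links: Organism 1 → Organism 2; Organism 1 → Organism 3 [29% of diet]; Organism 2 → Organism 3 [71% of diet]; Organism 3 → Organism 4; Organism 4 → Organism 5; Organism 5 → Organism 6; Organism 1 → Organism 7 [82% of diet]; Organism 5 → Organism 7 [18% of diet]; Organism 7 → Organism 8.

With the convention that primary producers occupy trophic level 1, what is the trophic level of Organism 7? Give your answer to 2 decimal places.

Organism 2: 1 + 1 = 2
Organism 3: 1 + (0.29×1 + 0.71×2) = 2.71
Organism 4: 1 + 2.71 = 3.71
Organism 5: 1 + 3.71 = 4.71
Organism 6: 1 + 4.71 = 5.71
Organism 7: 1 + (0.82×1 + 0.18×4.71) = 2.6678
Organism 8: 1 + 2.6678 = 3.6678

2.67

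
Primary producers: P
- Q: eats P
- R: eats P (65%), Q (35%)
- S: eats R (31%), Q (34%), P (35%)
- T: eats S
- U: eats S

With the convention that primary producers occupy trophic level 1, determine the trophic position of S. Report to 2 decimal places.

2.76

Q: 1 + 1 = 2
R: 1 + (0.65×1 + 0.35×2) = 2.35
S: 1 + (0.31×2.35 + 0.34×2 + 0.35×1) = 2.7585
T: 1 + 2.7585 = 3.7585
U: 1 + 2.7585 = 3.7585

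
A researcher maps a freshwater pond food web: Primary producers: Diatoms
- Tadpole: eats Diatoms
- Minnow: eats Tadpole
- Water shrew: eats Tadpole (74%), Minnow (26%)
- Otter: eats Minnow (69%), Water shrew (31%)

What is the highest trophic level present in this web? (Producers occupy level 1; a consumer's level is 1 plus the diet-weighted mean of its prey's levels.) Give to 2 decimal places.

Tadpole: 1 + 1 = 2
Minnow: 1 + 2 = 3
Water shrew: 1 + (0.74×2 + 0.26×3) = 3.26
Otter: 1 + (0.69×3 + 0.31×3.26) = 4.0806

4.08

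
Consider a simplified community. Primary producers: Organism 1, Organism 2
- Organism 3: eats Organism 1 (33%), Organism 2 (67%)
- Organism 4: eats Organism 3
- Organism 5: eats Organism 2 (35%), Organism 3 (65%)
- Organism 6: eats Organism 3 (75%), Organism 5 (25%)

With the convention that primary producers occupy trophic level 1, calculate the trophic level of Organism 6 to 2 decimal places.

Organism 3: 1 + (0.33×1 + 0.67×1) = 2
Organism 4: 1 + 2 = 3
Organism 5: 1 + (0.35×1 + 0.65×2) = 2.65
Organism 6: 1 + (0.75×2 + 0.25×2.65) = 3.1625

3.16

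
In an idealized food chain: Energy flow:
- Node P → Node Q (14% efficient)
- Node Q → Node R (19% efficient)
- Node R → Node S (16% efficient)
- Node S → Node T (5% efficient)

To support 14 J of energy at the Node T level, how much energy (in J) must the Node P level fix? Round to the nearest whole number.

Cumulative transfer efficiency: 0.14 × 0.19 × 0.16 × 0.05 = 0.0002128
Node P energy = 14 / 0.0002128 = 65789 J

65789 J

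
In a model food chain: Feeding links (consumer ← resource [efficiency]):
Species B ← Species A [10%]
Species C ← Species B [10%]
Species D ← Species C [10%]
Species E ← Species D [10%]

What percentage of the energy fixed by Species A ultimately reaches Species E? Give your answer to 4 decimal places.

0.0100%

Product of link efficiencies: 0.1 × 0.1 × 0.1 × 0.1 = 0.0001
As a percentage: 0.0001 × 100 = 0.0100%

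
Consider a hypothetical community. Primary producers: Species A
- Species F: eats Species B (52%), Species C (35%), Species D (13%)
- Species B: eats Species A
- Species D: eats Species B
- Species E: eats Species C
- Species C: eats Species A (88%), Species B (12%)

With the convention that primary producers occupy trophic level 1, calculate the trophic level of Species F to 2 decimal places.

Species B: 1 + 1 = 2
Species C: 1 + (0.88×1 + 0.12×2) = 2.12
Species D: 1 + 2 = 3
Species E: 1 + 2.12 = 3.12
Species F: 1 + (0.52×2 + 0.35×2.12 + 0.13×3) = 3.172

3.17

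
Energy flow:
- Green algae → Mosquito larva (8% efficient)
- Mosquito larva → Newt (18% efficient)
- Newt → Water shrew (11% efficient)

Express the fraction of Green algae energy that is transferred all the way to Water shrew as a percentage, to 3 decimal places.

0.158%

Product of link efficiencies: 0.08 × 0.18 × 0.11 = 0.001584
As a percentage: 0.001584 × 100 = 0.158%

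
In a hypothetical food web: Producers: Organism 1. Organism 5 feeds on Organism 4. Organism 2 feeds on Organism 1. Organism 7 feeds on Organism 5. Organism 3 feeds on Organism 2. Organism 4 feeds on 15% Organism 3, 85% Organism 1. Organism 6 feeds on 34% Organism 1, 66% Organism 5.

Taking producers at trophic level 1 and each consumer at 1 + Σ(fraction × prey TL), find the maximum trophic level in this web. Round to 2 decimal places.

4.30

Organism 2: 1 + 1 = 2
Organism 3: 1 + 2 = 3
Organism 4: 1 + (0.15×3 + 0.85×1) = 2.3
Organism 5: 1 + 2.3 = 3.3
Organism 6: 1 + (0.34×1 + 0.66×3.3) = 3.518
Organism 7: 1 + 3.3 = 4.3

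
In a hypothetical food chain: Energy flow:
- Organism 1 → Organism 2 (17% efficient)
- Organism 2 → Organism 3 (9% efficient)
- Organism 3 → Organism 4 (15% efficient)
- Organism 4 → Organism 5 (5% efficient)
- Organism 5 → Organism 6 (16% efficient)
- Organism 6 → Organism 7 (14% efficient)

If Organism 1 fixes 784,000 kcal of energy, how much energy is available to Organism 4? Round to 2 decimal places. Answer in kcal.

Organism 2: 784000 × 0.17 = 133280 kcal
Organism 3: 133280 × 0.09 = 11995.2 kcal
Organism 4: 11995.2 × 0.15 = 1799.28 kcal

1799.28 kcal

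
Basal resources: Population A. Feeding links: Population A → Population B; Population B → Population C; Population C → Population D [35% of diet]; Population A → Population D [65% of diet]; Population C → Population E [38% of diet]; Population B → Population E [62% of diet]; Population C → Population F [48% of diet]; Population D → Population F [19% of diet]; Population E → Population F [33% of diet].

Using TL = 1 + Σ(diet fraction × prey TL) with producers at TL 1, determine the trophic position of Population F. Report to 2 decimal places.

4.07

Population B: 1 + 1 = 2
Population C: 1 + 2 = 3
Population D: 1 + (0.35×3 + 0.65×1) = 2.7
Population E: 1 + (0.38×3 + 0.62×2) = 3.38
Population F: 1 + (0.48×3 + 0.19×2.7 + 0.33×3.38) = 4.0684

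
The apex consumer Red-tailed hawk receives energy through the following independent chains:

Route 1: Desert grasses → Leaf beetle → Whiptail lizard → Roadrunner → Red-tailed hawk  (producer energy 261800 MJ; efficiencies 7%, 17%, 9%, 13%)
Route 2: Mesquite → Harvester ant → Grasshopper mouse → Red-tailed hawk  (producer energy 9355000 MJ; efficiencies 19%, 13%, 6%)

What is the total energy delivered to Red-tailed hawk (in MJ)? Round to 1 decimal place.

Route 1: 261800 × 0.07 × 0.17 × 0.09 × 0.13 = 36.450414 MJ
Route 2: 9355000 × 0.19 × 0.13 × 0.06 = 13864.11 MJ
Total at Red-tailed hawk: 36.450414 + 13864.11 = 13900.560414 MJ

13900.6 MJ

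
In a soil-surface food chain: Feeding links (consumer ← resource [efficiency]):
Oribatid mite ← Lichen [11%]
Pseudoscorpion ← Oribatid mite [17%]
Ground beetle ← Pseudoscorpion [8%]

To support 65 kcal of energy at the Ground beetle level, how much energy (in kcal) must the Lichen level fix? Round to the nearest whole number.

Cumulative transfer efficiency: 0.11 × 0.17 × 0.08 = 0.001496
Lichen energy = 65 / 0.001496 = 43449 kcal

43449 kcal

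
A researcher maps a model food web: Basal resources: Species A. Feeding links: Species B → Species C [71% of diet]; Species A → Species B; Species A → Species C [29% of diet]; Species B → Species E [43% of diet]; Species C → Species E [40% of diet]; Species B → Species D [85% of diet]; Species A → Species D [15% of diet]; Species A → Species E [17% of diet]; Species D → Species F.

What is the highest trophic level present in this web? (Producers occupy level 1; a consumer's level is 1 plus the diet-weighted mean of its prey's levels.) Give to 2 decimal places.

Species B: 1 + 1 = 2
Species C: 1 + (0.29×1 + 0.71×2) = 2.71
Species D: 1 + (0.15×1 + 0.85×2) = 2.85
Species E: 1 + (0.4×2.71 + 0.17×1 + 0.43×2) = 3.114
Species F: 1 + 2.85 = 3.85

3.85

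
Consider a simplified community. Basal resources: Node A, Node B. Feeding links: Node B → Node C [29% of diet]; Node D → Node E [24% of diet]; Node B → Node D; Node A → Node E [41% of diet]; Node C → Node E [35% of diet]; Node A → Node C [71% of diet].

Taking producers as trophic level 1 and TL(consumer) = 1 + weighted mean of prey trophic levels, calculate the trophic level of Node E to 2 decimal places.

2.59

Node C: 1 + (0.71×1 + 0.29×1) = 2
Node D: 1 + 1 = 2
Node E: 1 + (0.35×2 + 0.41×1 + 0.24×2) = 2.59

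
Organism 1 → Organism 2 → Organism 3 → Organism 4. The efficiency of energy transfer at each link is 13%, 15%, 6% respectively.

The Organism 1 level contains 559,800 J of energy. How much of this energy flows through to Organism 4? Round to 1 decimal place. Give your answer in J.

Organism 2: 559800 × 0.13 = 72774 J
Organism 3: 72774 × 0.15 = 10916.1 J
Organism 4: 10916.1 × 0.06 = 654.966 J

655.0 J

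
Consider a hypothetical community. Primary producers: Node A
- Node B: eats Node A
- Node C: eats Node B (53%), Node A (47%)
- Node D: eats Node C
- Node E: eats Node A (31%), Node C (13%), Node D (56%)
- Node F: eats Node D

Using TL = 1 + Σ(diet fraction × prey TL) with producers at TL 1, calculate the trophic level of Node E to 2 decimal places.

3.62

Node B: 1 + 1 = 2
Node C: 1 + (0.53×2 + 0.47×1) = 2.53
Node D: 1 + 2.53 = 3.53
Node E: 1 + (0.31×1 + 0.13×2.53 + 0.56×3.53) = 3.6157
Node F: 1 + 3.53 = 4.53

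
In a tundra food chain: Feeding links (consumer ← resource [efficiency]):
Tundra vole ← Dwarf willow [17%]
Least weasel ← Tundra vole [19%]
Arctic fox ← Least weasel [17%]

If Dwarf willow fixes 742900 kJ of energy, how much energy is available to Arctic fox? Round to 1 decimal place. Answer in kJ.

4079.3 kJ

Tundra vole: 742900 × 0.17 = 126293 kJ
Least weasel: 126293 × 0.19 = 23995.67 kJ
Arctic fox: 23995.67 × 0.17 = 4079.2639 kJ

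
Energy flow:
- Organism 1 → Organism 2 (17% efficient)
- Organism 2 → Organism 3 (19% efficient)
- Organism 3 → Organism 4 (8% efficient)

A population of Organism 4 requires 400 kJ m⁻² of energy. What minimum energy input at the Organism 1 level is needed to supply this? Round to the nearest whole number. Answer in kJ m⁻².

Cumulative transfer efficiency: 0.17 × 0.19 × 0.08 = 0.002584
Organism 1 energy = 400 / 0.002584 = 154799 kJ m⁻²

154799 kJ m⁻²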